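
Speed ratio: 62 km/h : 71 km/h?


Ratio = 62:71
GCD = 1
Simplified = 62:71
Time ratio (same distance) = 71:62
Speed ratio = 62:71

62:71


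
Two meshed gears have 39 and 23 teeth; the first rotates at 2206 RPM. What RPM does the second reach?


Gear ratio = 39:23 = 39:23
RPM_B = RPM_A × (teeth_A / teeth_B)
= 2206 × (39/23)
= 3740.6 RPM

3740.6 RPM


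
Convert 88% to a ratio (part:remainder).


88% means 88 parts out of 100; remainder = 12
Part : remainder = 88:12
GCD = 4
= 22:3

22:3


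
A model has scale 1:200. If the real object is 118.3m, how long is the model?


Model size = real / scale
= 118.3 / 200
= 0.5915 m

0.5915 m


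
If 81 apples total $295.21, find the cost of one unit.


Unit rate = total / quantity
= 295.21 / 81
= $3.64 per unit

$3.64 per unit


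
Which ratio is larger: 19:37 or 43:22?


19/37 = 0.5135
43/22 = 1.9545
0.5135 < 1.9545, so 19:37 is less
= 43:22

43:22


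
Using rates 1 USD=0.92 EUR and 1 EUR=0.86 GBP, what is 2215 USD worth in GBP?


Step 1: 2215 USD × 0.92 = 2037.80 EUR
Step 2: 2037.80 EUR × 0.86 = 1752.51 GBP
Implied rate USD→GBP = 0.92 × 0.86 = 0.7912
= 1752.51 GBP

1752.51 GBP


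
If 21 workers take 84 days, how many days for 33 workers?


Inverse proportion: x × y = constant
k = 21 × 84 = 1764
y₂ = k / 33 = 1764 / 33
= 53.45

53.45


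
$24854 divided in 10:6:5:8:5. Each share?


Total parts = 10 + 6 + 5 + 8 + 5 = 34
Part 1: 24854 × 10/34 = 7310.00
Part 2: 24854 × 6/34 = 4386.00
Part 3: 24854 × 5/34 = 3655.00
Part 4: 24854 × 8/34 = 5848.00
Part 5: 24854 × 5/34 = 3655.00
= Part 1: $7310.00, Part 2: $4386.00, Part 3: $3655.00, Part 4: $5848.00, Part 5: $3655.00

Part 1: $7310.00, Part 2: $4386.00, Part 3: $3655.00, Part 4: $5848.00, Part 5: $3655.00


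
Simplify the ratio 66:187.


GCD(66, 187) = 11
66/11 : 187/11
= 6:17

6:17


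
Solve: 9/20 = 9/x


Cross multiply: 9 × x = 20 × 9
9x = 180
x = 180 / 9
= 20.00

20.00


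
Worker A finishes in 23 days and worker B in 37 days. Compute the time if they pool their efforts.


Rate of A = 1/23 per day
Rate of B = 1/37 per day
Combined rate = 1/23 + 1/37 = 60/851 ≈ 0.0705 per day
Days = 1 / combined rate = 851/60
≈ 14.18 days

14.18 days


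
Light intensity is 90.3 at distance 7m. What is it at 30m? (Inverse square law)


I₁d₁² = I₂d₂²
I₂ = I₁ × (d₁/d₂)²
= 90.3 × (7/30)²
= 90.3 × 49/900
= 4424.7/900
≈ 4.9163

4.9163


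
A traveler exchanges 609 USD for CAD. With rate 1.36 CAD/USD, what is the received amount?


Amount × rate = 609 × 1.36
= 828.24 CAD

828.24 CAD


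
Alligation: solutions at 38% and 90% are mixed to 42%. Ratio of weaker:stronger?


Let x parts of 38% mix with y parts of 90%.
38x + 90y = 42(x + y)
38x + 90y = 42x + 42y
x(38 - 42) = y(42 - 90)
x/y = (90 - 42)/(42 - 38) = 48/4
Simplify: 12:1
= 12:1

12:1


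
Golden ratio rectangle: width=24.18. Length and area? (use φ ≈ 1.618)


φ = (1 + √5) / 2 ≈ 1.618
Length = width × φ = 24.18 × 1.618 = 39.12324
≈ 39.12
Area = width × length = 24.18 × 39.12324 = 945.9999432 ≈ 946.00
= Length: 39.12, Area: 946.00

Length: 39.12, Area: 946.00


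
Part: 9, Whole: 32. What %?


Percentage = (part / whole) × 100
= (9 / 32) × 100
≈ 28.13%

28.13%


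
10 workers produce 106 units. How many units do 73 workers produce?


Direct proportion: y/x = constant
k = 106/10 = 10.6000
y₂ = k × 73 = 106 × 73 / 10 = 7738/10
= 773.80

773.80


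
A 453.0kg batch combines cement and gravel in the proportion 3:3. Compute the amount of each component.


Total parts = 3 + 3 = 6
cement: 453.0 × 3/6 = 226.5kg
gravel: 453.0 × 3/6 = 226.5kg
= 226.5kg and 226.5kg

226.5kg and 226.5kg


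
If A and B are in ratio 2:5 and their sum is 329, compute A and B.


Let A = 2k, B = 5k.
2k + 5k = 329
7k = 329 → k = 329/7 = 47
A = 2×47 = 94, B = 5×47 = 235
= A = 94, B = 235

A = 94, B = 235


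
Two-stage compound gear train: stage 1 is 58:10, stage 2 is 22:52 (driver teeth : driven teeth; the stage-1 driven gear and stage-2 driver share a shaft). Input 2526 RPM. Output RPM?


Stage 1: RPM_B = RPM_A × t_A/t_B = 2526 × 58/10 = 146508/10 = 14650.80
B and C share a shaft → RPM_C = RPM_B
Stage 2: RPM_D = RPM_C × t_C/t_D = RPM_A × (t_A×t_C)/(t_B×t_D)
Overall ratio = (58×22)/(10×52) = 1276/520
RPM_D = 2526 × 1276/520 = 3223176/520
≈ 6198.42 RPM

6198.42 RPM


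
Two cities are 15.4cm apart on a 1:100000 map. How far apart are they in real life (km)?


Real distance = map distance × scale
= 15.4cm × 100000
= 1540000 cm = 15400.0 m
= 15.400 km

15.400 km


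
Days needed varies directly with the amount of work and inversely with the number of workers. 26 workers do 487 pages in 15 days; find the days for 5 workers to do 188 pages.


Days ∝ work / workers, so d₂ = d₁ × (m₁/m₂) × (w₂/w₁)
Workers factor (inverse): 26/5 = 5.2000
Work factor (direct): 188/487 ≈ 0.3860
d₂ = 15 × 26/5 × 188/487 = (15 × 26 × 188) / (5 × 487) = 73320/2435
≈ 30.11 days

30.11 days


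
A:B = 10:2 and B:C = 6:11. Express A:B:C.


Match B: multiply A:B by 6 → 60:12
Multiply B:C by 2 → 12:22
Combined: 60:12:22
GCD = 2
= 30:6:11

30:6:11


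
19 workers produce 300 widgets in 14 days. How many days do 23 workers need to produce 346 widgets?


Days ∝ work / workers, so d₂ = d₁ × (m₁/m₂) × (w₂/w₁)
Workers factor (inverse): 19/23 ≈ 0.8261
Work factor (direct): 346/300 ≈ 1.1533
d₂ = 14 × 19/23 × 346/300 = (14 × 19 × 346) / (23 × 300) = 92036/6900
≈ 13.34 days

13.34 days


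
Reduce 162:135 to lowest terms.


GCD(162, 135) = 27
162/27 : 135/27
= 6:5

6:5


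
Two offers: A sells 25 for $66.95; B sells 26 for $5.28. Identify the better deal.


Deal A: $66.95/25 = $2.6780/unit
Deal B: $5.28/26 = $0.2031/unit
B is cheaper per unit
= Deal B

Deal B


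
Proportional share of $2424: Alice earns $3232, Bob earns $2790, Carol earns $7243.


Total income = 3232 + 2790 + 7243 = $13265
Alice: $2424 × 3232/13265 = $590.60
Bob: $2424 × 2790/13265 = $509.83
Carol: $2424 × 7243/13265 = $1323.56
= Alice: $590.60, Bob: $509.83, Carol: $1323.56

Alice: $590.60, Bob: $509.83, Carol: $1323.56


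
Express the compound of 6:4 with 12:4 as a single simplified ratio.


Compound ratio = (6×12) : (4×4)
= 72:16
GCD = 8
= 9:2

9:2


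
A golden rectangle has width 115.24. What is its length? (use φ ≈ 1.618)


φ = (1 + √5) / 2 ≈ 1.618
Length = width × φ = 115.24 × 1.618 = 186.45832
≈ 186.46

186.46


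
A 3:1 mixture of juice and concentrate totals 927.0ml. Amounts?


Total parts = 3 + 1 = 4
juice: 927.0 × 3/4 = 695.3ml
concentrate: 927.0 × 1/4 = 231.8ml
= 695.3ml and 231.8ml

695.3ml and 231.8ml


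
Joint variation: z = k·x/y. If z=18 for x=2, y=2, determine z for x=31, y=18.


z = k·x/y
Solve for k using the known point: k = z·y/x = 18×2/2 = 36/2 = 18.0000
Now evaluate at x=31, y=18:
z = k × 31 / 18 = (36 × 31) / (2 × 18) = 1116/36
= 31.0000

31.0000


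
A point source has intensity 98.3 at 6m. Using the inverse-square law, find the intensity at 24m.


I₁d₁² = I₂d₂²
I₂ = I₁ × (d₁/d₂)²
= 98.3 × (6/24)²
= 98.3 × 36/576
= 3538.8/576
≈ 6.1438

6.1438


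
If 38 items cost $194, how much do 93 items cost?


Direct proportion: y/x = constant
k = 194/38 ≈ 5.1053
y₂ = k × 93 = 194 × 93 / 38 = 18042/38
≈ 474.79

474.79


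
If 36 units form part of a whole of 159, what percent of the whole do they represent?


Percentage = (part / whole) × 100
= (36 / 159) × 100
≈ 22.64%

22.64%


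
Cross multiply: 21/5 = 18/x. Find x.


Cross multiply: 21 × x = 5 × 18
21x = 90
x = 90 / 21
= 4.29

4.29


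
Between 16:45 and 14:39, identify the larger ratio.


16/45 = 0.3556
14/39 = 0.3590
0.3556 < 0.3590, so 16:45 is less
= 14:39

14:39


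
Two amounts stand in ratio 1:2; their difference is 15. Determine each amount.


Let A = 1k, B = 2k.
2k - 1k = 15
1k = 15 → k = 15/1 = 15
A = 1×15 = 15, B = 2×15 = 30
= A = 15, B = 30

A = 15, B = 30


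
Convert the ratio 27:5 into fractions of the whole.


Total parts = 27 + 5 = 32
First part: 27/32 = 27/32
Second part: 5/32 = 5/32
= 27/32 and 5/32

27/32 and 5/32


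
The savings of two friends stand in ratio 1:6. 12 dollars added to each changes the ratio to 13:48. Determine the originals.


Let A = 1k, B = 6k.
(1k + 12) / (6k + 12) = 13/48
Cross-multiply: 48(1k + 12) = 13(6k + 12)
48k + 576 = 78k + 156
48k - 78k = 156 - 576
-30k = -420
k = -420/-30 = 14
A = 1×14 = 14, B = 6×14 = 84
= A = 14, B = 84

A = 14, B = 84


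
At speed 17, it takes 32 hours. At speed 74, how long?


Inverse proportion: x × y = constant
k = 17 × 32 = 544
y₂ = k / 74 = 544 / 74
= 7.35

7.35


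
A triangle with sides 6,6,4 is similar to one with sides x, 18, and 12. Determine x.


Scale factor = 18/6 = 3
Missing side = 6 × 3
= 18.0

18.0


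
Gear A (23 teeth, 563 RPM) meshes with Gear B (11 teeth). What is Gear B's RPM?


Gear ratio = 23:11 = 23:11
RPM_B = RPM_A × (teeth_A / teeth_B)
= 563 × (23/11)
= 1177.2 RPM

1177.2 RPM


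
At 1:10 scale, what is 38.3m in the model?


Model size = real / scale
= 38.3 / 10
= 3.8300 m

3.8300 m


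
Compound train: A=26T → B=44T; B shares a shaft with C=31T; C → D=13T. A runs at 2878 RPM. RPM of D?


Stage 1: RPM_B = RPM_A × t_A/t_B = 2878 × 26/44 = 74828/44 ≈ 1700.64
B and C share a shaft → RPM_C = RPM_B
Stage 2: RPM_D = RPM_C × t_C/t_D = RPM_A × (t_A×t_C)/(t_B×t_D)
Overall ratio = (26×31)/(44×13) = 806/572
RPM_D = 2878 × 806/572 = 2319668/572
≈ 4055.36 RPM

4055.36 RPM


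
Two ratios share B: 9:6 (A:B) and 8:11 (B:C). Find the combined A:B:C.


Match B: multiply A:B by 8 → 72:48
Multiply B:C by 6 → 48:66
Combined: 72:48:66
GCD = 6
= 12:8:11

12:8:11


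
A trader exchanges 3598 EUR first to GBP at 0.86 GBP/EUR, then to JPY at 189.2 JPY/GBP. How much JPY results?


Step 1: 3598 EUR × 0.86 = 3094.28 GBP
Step 2: 3094.28 GBP × 189.2 = 585437.78 JPY
Implied rate EUR→JPY = 0.86 × 189.2 = 162.7120
= 585437.78 JPY

585437.78 JPY


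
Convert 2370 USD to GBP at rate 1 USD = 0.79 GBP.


Amount × rate = 2370 × 0.79
= 1872.30 GBP

1872.30 GBP


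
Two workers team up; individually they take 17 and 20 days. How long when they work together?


Rate of A = 1/17 per day
Rate of B = 1/20 per day
Combined rate = 1/17 + 1/20 = 37/340 ≈ 0.1088 per day
Days = 1 / combined rate = 340/37
≈ 9.19 days

9.19 days


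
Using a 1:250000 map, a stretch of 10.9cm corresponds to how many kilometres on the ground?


Real distance = map distance × scale
= 10.9cm × 250000
= 2725000 cm = 27250.0 m
= 27.250 km

27.250 km


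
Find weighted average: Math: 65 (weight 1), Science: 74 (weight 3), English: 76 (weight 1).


Numerator = 65×1 + 74×3 + 76×1
= 65 + 222 + 76
= 363
Total weight = 5
Weighted avg = 363/5
= 72.60

72.60


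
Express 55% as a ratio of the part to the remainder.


55% means 55 parts out of 100; remainder = 45
Part : remainder = 55:45
GCD = 5
= 11:9

11:9


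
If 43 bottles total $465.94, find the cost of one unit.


Unit rate = total / quantity
= 465.94 / 43
= $10.84 per unit

$10.84 per unit


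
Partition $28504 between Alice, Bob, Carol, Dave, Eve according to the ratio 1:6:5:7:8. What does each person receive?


Total parts = 1 + 6 + 5 + 7 + 8 = 27
Alice: 28504 × 1/27 = 1055.70
Bob: 28504 × 6/27 = 6334.22
Carol: 28504 × 5/27 = 5278.52
Dave: 28504 × 7/27 = 7389.93
Eve: 28504 × 8/27 = 8445.63
= Alice: $1055.70, Bob: $6334.22, Carol: $5278.52, Dave: $7389.93, Eve: $8445.63

Alice: $1055.70, Bob: $6334.22, Carol: $5278.52, Dave: $7389.93, Eve: $8445.63


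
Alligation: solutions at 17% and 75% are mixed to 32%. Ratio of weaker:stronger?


Let x parts of 17% mix with y parts of 75%.
17x + 75y = 32(x + y)
17x + 75y = 32x + 32y
x(17 - 32) = y(32 - 75)
x/y = (75 - 32)/(32 - 17) = 43/15
Simplify: 43:15
= 43:15

43:15


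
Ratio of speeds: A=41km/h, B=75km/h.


Ratio = 41:75
GCD = 1
Simplified = 41:75
Time ratio (same distance) = 75:41
Speed ratio = 41:75

41:75


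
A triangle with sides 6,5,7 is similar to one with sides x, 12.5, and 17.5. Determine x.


Scale factor = 12.5/5 = 2.5
Missing side = 6 × 2.5
= 15.0

15.0


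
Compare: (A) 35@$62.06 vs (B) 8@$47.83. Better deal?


Deal A: $62.06/35 = $1.7731/unit
Deal B: $47.83/8 = $5.9788/unit
A is cheaper per unit
= Deal A

Deal A


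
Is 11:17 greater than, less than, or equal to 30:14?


11/17 = 0.6471
30/14 = 2.1429
0.6471 < 2.1429, so 11:17 is less
= less than

less than


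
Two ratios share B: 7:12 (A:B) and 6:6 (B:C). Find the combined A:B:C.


Match B: multiply A:B by 6 → 42:72
Multiply B:C by 12 → 72:72
Combined: 42:72:72
GCD = 6
= 7:12:12

7:12:12


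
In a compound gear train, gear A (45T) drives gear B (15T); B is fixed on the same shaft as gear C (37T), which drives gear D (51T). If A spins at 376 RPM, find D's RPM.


Stage 1: RPM_B = RPM_A × t_A/t_B = 376 × 45/15 = 16920/15 = 1128.00
B and C share a shaft → RPM_C = RPM_B
Stage 2: RPM_D = RPM_C × t_C/t_D = RPM_A × (t_A×t_C)/(t_B×t_D)
Overall ratio = (45×37)/(15×51) = 1665/765
RPM_D = 376 × 1665/765 = 626040/765
≈ 818.35 RPM

818.35 RPM


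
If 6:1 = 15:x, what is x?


Cross multiply: 6 × x = 1 × 15
6x = 15
x = 15 / 6
= 2.50

2.50


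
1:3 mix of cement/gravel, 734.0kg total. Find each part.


Total parts = 1 + 3 = 4
cement: 734.0 × 1/4 = 183.5kg
gravel: 734.0 × 3/4 = 550.5kg
= 183.5kg and 550.5kg

183.5kg and 550.5kg


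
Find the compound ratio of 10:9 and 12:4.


Compound ratio = (10×12) : (9×4)
= 120:36
GCD = 12
= 10:3

10:3


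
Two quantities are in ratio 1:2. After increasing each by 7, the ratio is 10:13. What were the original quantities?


Let A = 1k, B = 2k.
(1k + 7) / (2k + 7) = 10/13
Cross-multiply: 13(1k + 7) = 10(2k + 7)
13k + 91 = 20k + 70
13k - 20k = 70 - 91
-7k = -21
k = -21/-7 = 3
A = 1×3 = 3, B = 2×3 = 6
= A = 3, B = 6

A = 3, B = 6


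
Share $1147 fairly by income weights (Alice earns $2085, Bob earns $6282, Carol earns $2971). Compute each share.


Total income = 2085 + 6282 + 2971 = $11338
Alice: $1147 × 2085/11338 = $210.93
Bob: $1147 × 6282/11338 = $635.51
Carol: $1147 × 2971/11338 = $300.56
= Alice: $210.93, Bob: $635.51, Carol: $300.56

Alice: $210.93, Bob: $635.51, Carol: $300.56


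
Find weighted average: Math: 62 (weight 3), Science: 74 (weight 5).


Numerator = 62×3 + 74×5
= 186 + 370
= 556
Total weight = 8
Weighted avg = 556/8
= 69.50

69.50


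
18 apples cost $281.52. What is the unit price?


Unit rate = total / quantity
= 281.52 / 18
= $15.64 per unit

$15.64 per unit


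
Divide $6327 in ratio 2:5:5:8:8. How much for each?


Total parts = 2 + 5 + 5 + 8 + 8 = 28
Part 1: 6327 × 2/28 = 451.93
Part 2: 6327 × 5/28 = 1129.82
Part 3: 6327 × 5/28 = 1129.82
Part 4: 6327 × 8/28 = 1807.71
Part 5: 6327 × 8/28 = 1807.71
= Part 1: $451.93, Part 2: $1129.82, Part 3: $1129.82, Part 4: $1807.71, Part 5: $1807.71

Part 1: $451.93, Part 2: $1129.82, Part 3: $1129.82, Part 4: $1807.71, Part 5: $1807.71


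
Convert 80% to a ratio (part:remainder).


80% means 80 parts out of 100; remainder = 20
Part : remainder = 80:20
GCD = 20
= 4:1

4:1


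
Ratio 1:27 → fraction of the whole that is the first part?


Total parts = 1 + 27 = 28
First part: 1/28 = 1/28
= 1/28

1/28


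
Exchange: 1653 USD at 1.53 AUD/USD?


Amount × rate = 1653 × 1.53
= 2529.09 AUD

2529.09 AUD


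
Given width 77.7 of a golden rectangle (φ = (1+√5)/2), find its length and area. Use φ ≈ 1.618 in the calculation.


φ = (1 + √5) / 2 ≈ 1.618
Length = width × φ = 77.7 × 1.618 = 125.7186
≈ 125.72
Area = width × length = 77.7 × 125.7186 = 9768.33522 ≈ 9768.34
= Length: 125.72, Area: 9768.34

Length: 125.72, Area: 9768.34


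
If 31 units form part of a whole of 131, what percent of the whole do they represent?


Percentage = (part / whole) × 100
= (31 / 131) × 100
≈ 23.66%

23.66%


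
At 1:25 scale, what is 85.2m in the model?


Model size = real / scale
= 85.2 / 25
= 3.4080 m

3.4080 m


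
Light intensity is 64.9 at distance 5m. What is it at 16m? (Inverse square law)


I₁d₁² = I₂d₂²
I₂ = I₁ × (d₁/d₂)²
= 64.9 × (5/16)²
= 64.9 × 25/256
= 1622.5/256
≈ 6.3379

6.3379


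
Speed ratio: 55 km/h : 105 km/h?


Ratio = 55:105
GCD = 5
Simplified = 11:21
Time ratio (same distance) = 21:11
Speed ratio = 11:21

11:21


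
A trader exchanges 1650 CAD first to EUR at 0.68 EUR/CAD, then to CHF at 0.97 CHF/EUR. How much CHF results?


Step 1: 1650 CAD × 0.68 = 1122.00 EUR
Step 2: 1122.00 EUR × 0.97 = 1088.34 CHF
Implied rate CAD→CHF = 0.68 × 0.97 = 0.6596
= 1088.34 CHF

1088.34 CHF


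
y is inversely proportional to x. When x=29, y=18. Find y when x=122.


Inverse proportion: x × y = constant
k = 29 × 18 = 522
y₂ = k / 122 = 522 / 122
= 4.28

4.28


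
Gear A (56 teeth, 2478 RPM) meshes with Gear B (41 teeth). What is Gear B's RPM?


Gear ratio = 56:41 = 56:41
RPM_B = RPM_A × (teeth_A / teeth_B)
= 2478 × (56/41)
= 3384.6 RPM

3384.6 RPM


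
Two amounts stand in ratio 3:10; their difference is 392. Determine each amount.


Let A = 3k, B = 10k.
10k - 3k = 392
7k = 392 → k = 392/7 = 56
A = 3×56 = 168, B = 10×56 = 560
= A = 168, B = 560

A = 168, B = 560


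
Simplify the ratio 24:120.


GCD(24, 120) = 24
24/24 : 120/24
= 1:5

1:5


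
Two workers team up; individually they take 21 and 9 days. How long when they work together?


Rate of A = 1/21 per day
Rate of B = 1/9 per day
Combined rate = 1/21 + 1/9 = 30/189 ≈ 0.1587 per day
Days = 1 / combined rate = 189/30
= 6.30 days

6.30 days


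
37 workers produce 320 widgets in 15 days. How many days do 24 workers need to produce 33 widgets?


Days ∝ work / workers, so d₂ = d₁ × (m₁/m₂) × (w₂/w₁)
Workers factor (inverse): 37/24 ≈ 1.5417
Work factor (direct): 33/320 ≈ 0.1031
d₂ = 15 × 37/24 × 33/320 = (15 × 37 × 33) / (24 × 320) = 18315/7680
≈ 2.38 days

2.38 days


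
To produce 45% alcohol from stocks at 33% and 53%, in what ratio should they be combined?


Let x parts of 33% mix with y parts of 53%.
33x + 53y = 45(x + y)
33x + 53y = 45x + 45y
x(33 - 45) = y(45 - 53)
x/y = (53 - 45)/(45 - 33) = 8/12
Simplify: 2:3
= 2:3

2:3


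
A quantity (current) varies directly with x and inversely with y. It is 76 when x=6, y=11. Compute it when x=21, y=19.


z = k·x/y
Solve for k using the known point: k = z·y/x = 76×11/6 = 836/6 ≈ 139.3333
Now evaluate at x=21, y=19:
z = k × 21 / 19 = (836 × 21) / (6 × 19) = 17556/114
= 154.0000

154.0000


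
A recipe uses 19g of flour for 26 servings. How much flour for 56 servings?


Direct proportion: y/x = constant
k = 19/26 ≈ 0.7308
y₂ = k × 56 = 19 × 56 / 26 = 1064/26
≈ 40.92

40.92


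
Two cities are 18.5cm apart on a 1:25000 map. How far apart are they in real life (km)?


Real distance = map distance × scale
= 18.5cm × 25000
= 462500 cm = 4625.0 m
= 4.625 km

4.625 km


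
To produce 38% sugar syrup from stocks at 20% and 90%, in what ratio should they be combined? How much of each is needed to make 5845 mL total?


Let x parts of 20% mix with y parts of 90%.
20x + 90y = 38(x + y)
20x + 90y = 38x + 38y
x(20 - 38) = y(38 - 90)
x/y = (90 - 38)/(38 - 20) = 52/18
Simplify: 26:9
Total parts = 35; one part = 5845/35 = 167.00 mL
20% solution: 26×167.00 = 4342.00 mL
90% solution: 9×167.00 = 1503.00 mL
= ratio 26:9; 4342.00 mL and 1503.00 mL

ratio 26:9; 4342.00 mL and 1503.00 mL


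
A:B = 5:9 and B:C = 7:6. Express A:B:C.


Match B: multiply A:B by 7 → 35:63
Multiply B:C by 9 → 63:54
Combined: 35:63:54
GCD = 1
= 35:63:54

35:63:54


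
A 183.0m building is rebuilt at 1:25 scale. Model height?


Model size = real / scale
= 183.0 / 25
= 7.3200 m

7.3200 m


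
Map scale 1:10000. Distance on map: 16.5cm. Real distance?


Real distance = map distance × scale
= 16.5cm × 10000
= 165000 cm = 1650.0 m
= 1.650 km

1.650 km


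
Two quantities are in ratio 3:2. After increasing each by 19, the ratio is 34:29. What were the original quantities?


Let A = 3k, B = 2k.
(3k + 19) / (2k + 19) = 34/29
Cross-multiply: 29(3k + 19) = 34(2k + 19)
87k + 551 = 68k + 646
87k - 68k = 646 - 551
19k = 95
k = 95/19 = 5
A = 3×5 = 15, B = 2×5 = 10
= A = 15, B = 10

A = 15, B = 10


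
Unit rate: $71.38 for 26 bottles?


Unit rate = total / quantity
= 71.38 / 26
= $2.75 per unit

$2.75 per unit


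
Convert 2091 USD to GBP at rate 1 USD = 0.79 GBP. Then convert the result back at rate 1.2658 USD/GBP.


Amount × rate = 2091 × 0.79 = 1651.89 GBP
Round-trip: 1651.89 × 1.2658 = 2090.96 USD
= 1651.89 GBP, then 2090.96 USD

1651.89 GBP, then 2090.96 USD


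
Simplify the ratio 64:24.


GCD(64, 24) = 8
64/8 : 24/8
= 8:3

8:3


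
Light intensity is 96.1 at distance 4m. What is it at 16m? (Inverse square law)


I₁d₁² = I₂d₂²
I₂ = I₁ × (d₁/d₂)²
= 96.1 × (4/16)²
= 96.1 × 16/256
= 1537.6/256
≈ 6.0063

6.0063


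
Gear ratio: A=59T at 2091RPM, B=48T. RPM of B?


Gear ratio = 59:48 = 59:48
RPM_B = RPM_A × (teeth_A / teeth_B)
= 2091 × (59/48)
= 2570.2 RPM

2570.2 RPM


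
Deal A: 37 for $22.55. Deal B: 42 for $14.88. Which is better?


Deal A: $22.55/37 = $0.6095/unit
Deal B: $14.88/42 = $0.3543/unit
B is cheaper per unit
= Deal B

Deal B


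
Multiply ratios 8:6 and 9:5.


Compound ratio = (8×9) : (6×5)
= 72:30
GCD = 6
= 12:5

12:5


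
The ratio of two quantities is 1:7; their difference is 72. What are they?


Let A = 1k, B = 7k.
7k - 1k = 72
6k = 72 → k = 72/6 = 12
A = 1×12 = 12, B = 7×12 = 84
= A = 12, B = 84

A = 12, B = 84


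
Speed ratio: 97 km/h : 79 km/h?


Ratio = 97:79
GCD = 1
Simplified = 97:79
Time ratio (same distance) = 79:97
Speed ratio = 97:79

97:79


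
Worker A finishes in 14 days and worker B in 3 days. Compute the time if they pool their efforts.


Rate of A = 1/14 per day
Rate of B = 1/3 per day
Combined rate = 1/14 + 1/3 = 17/42 ≈ 0.4048 per day
Days = 1 / combined rate = 42/17
≈ 2.47 days

2.47 days


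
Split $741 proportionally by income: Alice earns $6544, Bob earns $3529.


Total income = 6544 + 3529 = $10073
Alice: $741 × 6544/10073 = $481.40
Bob: $741 × 3529/10073 = $259.60
= Alice: $481.40, Bob: $259.60

Alice: $481.40, Bob: $259.60


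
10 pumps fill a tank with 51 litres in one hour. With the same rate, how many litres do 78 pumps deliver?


Direct proportion: y/x = constant
k = 51/10 = 5.1000
y₂ = k × 78 = 51 × 78 / 10 = 3978/10
= 397.80

397.80


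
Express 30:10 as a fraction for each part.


Total parts = 30 + 10 = 40
First part: 30/40 = 3/4
Second part: 10/40 = 1/4
= 3/4 and 1/4

3/4 and 1/4


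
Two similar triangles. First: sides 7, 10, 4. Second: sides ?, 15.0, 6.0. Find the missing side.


Scale factor = 15.0/10 = 1.5
Missing side = 7 × 1.5
= 10.5

10.5


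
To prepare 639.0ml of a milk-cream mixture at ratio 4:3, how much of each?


Total parts = 4 + 3 = 7
milk: 639.0 × 4/7 = 365.1ml
cream: 639.0 × 3/7 = 273.9ml
= 365.1ml and 273.9ml

365.1ml and 273.9ml


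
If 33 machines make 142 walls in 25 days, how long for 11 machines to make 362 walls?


Days ∝ work / workers, so d₂ = d₁ × (m₁/m₂) × (w₂/w₁)
Workers factor (inverse): 33/11 = 3.0000
Work factor (direct): 362/142 ≈ 2.5493
d₂ = 25 × 33/11 × 362/142 = (25 × 33 × 362) / (11 × 142) = 298650/1562
≈ 191.20 days

191.20 days


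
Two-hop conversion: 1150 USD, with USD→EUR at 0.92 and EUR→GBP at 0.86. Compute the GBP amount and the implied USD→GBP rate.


Step 1: 1150 USD × 0.92 = 1058.00 EUR
Step 2: 1058.00 EUR × 0.86 = 909.88 GBP
Implied rate USD→GBP = 0.92 × 0.86 = 0.7912
= 909.88 GBP; implied rate 0.7912 GBP/USD

909.88 GBP; implied rate 0.7912 GBP/USD


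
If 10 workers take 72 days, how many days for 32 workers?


Inverse proportion: x × y = constant
k = 10 × 72 = 720
y₂ = k / 32 = 720 / 32
= 22.50

22.50


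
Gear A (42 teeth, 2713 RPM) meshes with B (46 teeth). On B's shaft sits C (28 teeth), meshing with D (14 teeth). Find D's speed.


Stage 1: RPM_B = RPM_A × t_A/t_B = 2713 × 42/46 = 113946/46 ≈ 2477.09
B and C share a shaft → RPM_C = RPM_B
Stage 2: RPM_D = RPM_C × t_C/t_D = RPM_A × (t_A×t_C)/(t_B×t_D)
Overall ratio = (42×28)/(46×14) = 1176/644
RPM_D = 2713 × 1176/644 = 3190488/644
≈ 4954.17 RPM

4954.17 RPM


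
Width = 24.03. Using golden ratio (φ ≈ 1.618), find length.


φ = (1 + √5) / 2 ≈ 1.618
Length = width × φ = 24.03 × 1.618 = 38.88054
≈ 38.88

38.88


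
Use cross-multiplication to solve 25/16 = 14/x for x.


Cross multiply: 25 × x = 16 × 14
25x = 224
x = 224 / 25
= 8.96

8.96


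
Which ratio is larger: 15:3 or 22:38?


15/3 = 5.0000
22/38 = 0.5789
5.0000 > 0.5789, so 15:3 is greater
= 15:3

15:3


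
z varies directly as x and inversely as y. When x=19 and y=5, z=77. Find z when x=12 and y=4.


z = k·x/y
Solve for k using the known point: k = z·y/x = 77×5/19 = 385/19 ≈ 20.2632
Now evaluate at x=12, y=4:
z = k × 12 / 4 = (385 × 12) / (19 × 4) = 4620/76
≈ 60.7895

60.7895


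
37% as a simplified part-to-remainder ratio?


37% means 37 parts out of 100; remainder = 63
Part : remainder = 37:63
GCD = 1
= 37:63

37:63


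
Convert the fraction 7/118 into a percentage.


Percentage = (part / whole) × 100
= (7 / 118) × 100
≈ 5.93%

5.93%


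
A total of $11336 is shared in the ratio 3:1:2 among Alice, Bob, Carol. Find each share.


Total parts = 3 + 1 + 2 = 6
Alice: 11336 × 3/6 = 5668.00
Bob: 11336 × 1/6 = 1889.33
Carol: 11336 × 2/6 = 3778.67
= Alice: $5668.00, Bob: $1889.33, Carol: $3778.67

Alice: $5668.00, Bob: $1889.33, Carol: $3778.67


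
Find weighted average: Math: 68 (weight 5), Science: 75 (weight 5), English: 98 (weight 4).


Numerator = 68×5 + 75×5 + 98×4
= 340 + 375 + 392
= 1107
Total weight = 14
Weighted avg = 1107/14
= 79.07

79.07


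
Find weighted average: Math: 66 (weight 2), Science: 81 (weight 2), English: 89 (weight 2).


Numerator = 66×2 + 81×2 + 89×2
= 132 + 162 + 178
= 472
Total weight = 6
Weighted avg = 472/6
= 78.67

78.67


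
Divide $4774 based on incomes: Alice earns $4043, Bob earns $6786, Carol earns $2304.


Total income = 4043 + 6786 + 2304 = $13133
Alice: $4774 × 4043/13133 = $1469.68
Bob: $4774 × 6786/13133 = $2466.79
Carol: $4774 × 2304/13133 = $837.53
= Alice: $1469.68, Bob: $2466.79, Carol: $837.53

Alice: $1469.68, Bob: $2466.79, Carol: $837.53


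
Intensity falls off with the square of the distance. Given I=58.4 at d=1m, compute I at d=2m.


I₁d₁² = I₂d₂²
I₂ = I₁ × (d₁/d₂)²
= 58.4 × (1/2)²
= 58.4 × 1/4
= 58.4/4
= 14.6000

14.6000


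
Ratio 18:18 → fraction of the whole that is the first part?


Total parts = 18 + 18 = 36
First part: 18/36 = 1/2
= 1/2

1/2


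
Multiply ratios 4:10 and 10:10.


Compound ratio = (4×10) : (10×10)
= 40:100
GCD = 20
= 2:5

2:5


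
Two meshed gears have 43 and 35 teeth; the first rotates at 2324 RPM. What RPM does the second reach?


Gear ratio = 43:35 = 43:35
RPM_B = RPM_A × (teeth_A / teeth_B)
= 2324 × (43/35)
= 2855.2 RPM

2855.2 RPM


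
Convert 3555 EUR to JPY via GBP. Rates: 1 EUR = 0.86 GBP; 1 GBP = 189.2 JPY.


Step 1: 3555 EUR × 0.86 = 3057.30 GBP
Step 2: 3057.30 GBP × 189.2 = 578441.16 JPY
Implied rate EUR→JPY = 0.86 × 189.2 = 162.7120
= 578441.16 JPY

578441.16 JPY


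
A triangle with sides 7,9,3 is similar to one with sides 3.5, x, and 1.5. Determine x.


Scale factor = 3.5/7 = 0.5
Missing side = 9 × 0.5
= 4.5

4.5


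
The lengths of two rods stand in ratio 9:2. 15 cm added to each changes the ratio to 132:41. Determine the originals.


Let A = 9k, B = 2k.
(9k + 15) / (2k + 15) = 132/41
Cross-multiply: 41(9k + 15) = 132(2k + 15)
369k + 615 = 264k + 1980
369k - 264k = 1980 - 615
105k = 1365
k = 1365/105 = 13
A = 9×13 = 117, B = 2×13 = 26
= A = 117, B = 26

A = 117, B = 26


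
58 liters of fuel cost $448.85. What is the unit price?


Unit rate = total / quantity
= 448.85 / 58
= $7.74 per unit

$7.74 per unit


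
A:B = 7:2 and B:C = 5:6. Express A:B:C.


Match B: multiply A:B by 5 → 35:10
Multiply B:C by 2 → 10:12
Combined: 35:10:12
GCD = 1
= 35:10:12

35:10:12


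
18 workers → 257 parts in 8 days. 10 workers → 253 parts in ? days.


Days ∝ work / workers, so d₂ = d₁ × (m₁/m₂) × (w₂/w₁)
Workers factor (inverse): 18/10 = 1.8000
Work factor (direct): 253/257 ≈ 0.9844
d₂ = 8 × 18/10 × 253/257 = (8 × 18 × 253) / (10 × 257) = 36432/2570
≈ 14.18 days

14.18 days


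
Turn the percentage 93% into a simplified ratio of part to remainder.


93% means 93 parts out of 100; remainder = 7
Part : remainder = 93:7
GCD = 1
= 93:7

93:7


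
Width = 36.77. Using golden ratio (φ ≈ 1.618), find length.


φ = (1 + √5) / 2 ≈ 1.618
Length = width × φ = 36.77 × 1.618 = 59.49386
≈ 59.49

59.49


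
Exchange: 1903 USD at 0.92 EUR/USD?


Amount × rate = 1903 × 0.92
= 1750.76 EUR

1750.76 EUR


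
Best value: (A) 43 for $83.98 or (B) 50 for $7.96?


Deal A: $83.98/43 = $1.9530/unit
Deal B: $7.96/50 = $0.1592/unit
B is cheaper per unit
= Deal B

Deal B


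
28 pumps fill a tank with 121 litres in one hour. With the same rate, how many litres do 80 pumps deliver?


Direct proportion: y/x = constant
k = 121/28 ≈ 4.3214
y₂ = k × 80 = 121 × 80 / 28 = 9680/28
≈ 345.71

345.71


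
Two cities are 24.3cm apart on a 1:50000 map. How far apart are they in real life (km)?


Real distance = map distance × scale
= 24.3cm × 50000
= 1215000 cm = 12150.0 m
= 12.150 km

12.150 km


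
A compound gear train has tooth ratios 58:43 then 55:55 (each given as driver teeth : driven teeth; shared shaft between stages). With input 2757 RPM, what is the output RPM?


Stage 1: RPM_B = RPM_A × t_A/t_B = 2757 × 58/43 = 159906/43 ≈ 3718.74
B and C share a shaft → RPM_C = RPM_B
Stage 2: RPM_D = RPM_C × t_C/t_D = RPM_A × (t_A×t_C)/(t_B×t_D)
Overall ratio = (58×55)/(43×55) = 3190/2365
RPM_D = 2757 × 3190/2365 = 8794830/2365
≈ 3718.74 RPM

3718.74 RPM


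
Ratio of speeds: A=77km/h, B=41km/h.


Ratio = 77:41
GCD = 1
Simplified = 77:41
Time ratio (same distance) = 41:77
Speed ratio = 77:41

77:41


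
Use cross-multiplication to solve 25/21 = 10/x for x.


Cross multiply: 25 × x = 21 × 10
25x = 210
x = 210 / 25
= 8.40

8.40


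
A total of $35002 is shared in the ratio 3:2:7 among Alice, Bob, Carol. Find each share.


Total parts = 3 + 2 + 7 = 12
Alice: 35002 × 3/12 = 8750.50
Bob: 35002 × 2/12 = 5833.67
Carol: 35002 × 7/12 = 20417.83
= Alice: $8750.50, Bob: $5833.67, Carol: $20417.83

Alice: $8750.50, Bob: $5833.67, Carol: $20417.83


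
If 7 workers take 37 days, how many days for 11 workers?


Inverse proportion: x × y = constant
k = 7 × 37 = 259
y₂ = k / 11 = 259 / 11
= 23.55

23.55


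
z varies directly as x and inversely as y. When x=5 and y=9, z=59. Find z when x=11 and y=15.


z = k·x/y
Solve for k using the known point: k = z·y/x = 59×9/5 = 531/5 = 106.2000
Now evaluate at x=11, y=15:
z = k × 11 / 15 = (531 × 11) / (5 × 15) = 5841/75
= 77.8800

77.8800


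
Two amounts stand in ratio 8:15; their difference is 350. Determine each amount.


Let A = 8k, B = 15k.
15k - 8k = 350
7k = 350 → k = 350/7 = 50
A = 8×50 = 400, B = 15×50 = 750
= A = 400, B = 750

A = 400, B = 750


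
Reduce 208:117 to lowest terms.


GCD(208, 117) = 13
208/13 : 117/13
= 16:9

16:9


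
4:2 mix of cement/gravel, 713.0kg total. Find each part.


Total parts = 4 + 2 = 6
cement: 713.0 × 4/6 = 475.3kg
gravel: 713.0 × 2/6 = 237.7kg
= 475.3kg and 237.7kg

475.3kg and 237.7kg


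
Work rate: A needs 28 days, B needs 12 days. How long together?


Rate of A = 1/28 per day
Rate of B = 1/12 per day
Combined rate = 1/28 + 1/12 = 40/336 ≈ 0.1190 per day
Days = 1 / combined rate = 336/40
= 8.40 days

8.40 days


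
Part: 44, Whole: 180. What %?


Percentage = (part / whole) × 100
= (44 / 180) × 100
≈ 24.44%

24.44%


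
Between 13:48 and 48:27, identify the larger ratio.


13/48 = 0.2708
48/27 = 1.7778
0.2708 < 1.7778, so 13:48 is less
= 48:27

48:27


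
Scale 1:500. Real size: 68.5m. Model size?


Model size = real / scale
= 68.5 / 500
= 0.1370 m

0.1370 m


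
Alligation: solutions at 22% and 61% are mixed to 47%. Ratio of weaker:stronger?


Let x parts of 22% mix with y parts of 61%.
22x + 61y = 47(x + y)
22x + 61y = 47x + 47y
x(22 - 47) = y(47 - 61)
x/y = (61 - 47)/(47 - 22) = 14/25
Simplify: 14:25
= 14:25

14:25


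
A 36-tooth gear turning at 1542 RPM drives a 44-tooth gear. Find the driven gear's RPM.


Gear ratio = 36:44 = 9:11
RPM_B = RPM_A × (teeth_A / teeth_B)
= 1542 × (36/44)
= 1261.6 RPM

1261.6 RPM


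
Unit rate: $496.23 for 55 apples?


Unit rate = total / quantity
= 496.23 / 55
= $9.02 per unit

$9.02 per unit


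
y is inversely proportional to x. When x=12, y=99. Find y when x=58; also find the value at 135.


Inverse proportion: x × y = constant
k = 12 × 99 = 1188
At x=58: k/58 = 20.48
At x=135: k/135 = 8.80
= 20.48 and 8.80

20.48 and 8.80


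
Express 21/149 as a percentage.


Percentage = (part / whole) × 100
= (21 / 149) × 100
≈ 14.09%

14.09%


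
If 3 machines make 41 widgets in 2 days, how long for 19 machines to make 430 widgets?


Days ∝ work / workers, so d₂ = d₁ × (m₁/m₂) × (w₂/w₁)
Workers factor (inverse): 3/19 ≈ 0.1579
Work factor (direct): 430/41 ≈ 10.4878
d₂ = 2 × 3/19 × 430/41 = (2 × 3 × 430) / (19 × 41) = 2580/779
≈ 3.31 days

3.31 days


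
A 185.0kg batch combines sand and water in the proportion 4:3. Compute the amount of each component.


Total parts = 4 + 3 = 7
sand: 185.0 × 4/7 = 105.7kg
water: 185.0 × 3/7 = 79.3kg
= 105.7kg and 79.3kg

105.7kg and 79.3kg


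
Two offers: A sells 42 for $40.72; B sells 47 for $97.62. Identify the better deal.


Deal A: $40.72/42 = $0.9695/unit
Deal B: $97.62/47 = $2.0770/unit
A is cheaper per unit
= Deal A

Deal A


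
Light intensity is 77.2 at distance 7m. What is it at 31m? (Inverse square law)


I₁d₁² = I₂d₂²
I₂ = I₁ × (d₁/d₂)²
= 77.2 × (7/31)²
= 77.2 × 49/961
= 3782.8/961
≈ 3.9363

3.9363


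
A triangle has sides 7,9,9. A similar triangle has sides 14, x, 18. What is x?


Scale factor = 14/7 = 2
Missing side = 9 × 2
= 18.0

18.0


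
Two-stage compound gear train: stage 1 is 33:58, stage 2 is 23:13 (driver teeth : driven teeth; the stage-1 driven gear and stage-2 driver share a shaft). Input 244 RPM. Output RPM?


Stage 1: RPM_B = RPM_A × t_A/t_B = 244 × 33/58 = 8052/58 ≈ 138.83
B and C share a shaft → RPM_C = RPM_B
Stage 2: RPM_D = RPM_C × t_C/t_D = RPM_A × (t_A×t_C)/(t_B×t_D)
Overall ratio = (33×23)/(58×13) = 759/754
RPM_D = 244 × 759/754 = 185196/754
≈ 245.62 RPM

245.62 RPM


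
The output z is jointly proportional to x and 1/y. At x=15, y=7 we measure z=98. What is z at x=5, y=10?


z = k·x/y
Solve for k using the known point: k = z·y/x = 98×7/15 = 686/15 ≈ 45.7333
Now evaluate at x=5, y=10:
z = k × 5 / 10 = (686 × 5) / (15 × 10) = 3430/150
≈ 22.8667

22.8667


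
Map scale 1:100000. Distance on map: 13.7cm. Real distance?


Real distance = map distance × scale
= 13.7cm × 100000
= 1370000 cm = 13700.0 m
= 13.700 km

13.700 km


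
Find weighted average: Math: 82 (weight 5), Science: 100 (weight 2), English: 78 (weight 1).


Numerator = 82×5 + 100×2 + 78×1
= 410 + 200 + 78
= 688
Total weight = 8
Weighted avg = 688/8
= 86.00

86.00


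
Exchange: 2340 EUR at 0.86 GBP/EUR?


Amount × rate = 2340 × 0.86
= 2012.40 GBP

2012.40 GBP


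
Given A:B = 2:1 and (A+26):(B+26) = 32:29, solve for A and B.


Let A = 2k, B = 1k.
(2k + 26) / (1k + 26) = 32/29
Cross-multiply: 29(2k + 26) = 32(1k + 26)
58k + 754 = 32k + 832
58k - 32k = 832 - 754
26k = 78
k = 78/26 = 3
A = 2×3 = 6, B = 1×3 = 3
= A = 6, B = 3

A = 6, B = 3


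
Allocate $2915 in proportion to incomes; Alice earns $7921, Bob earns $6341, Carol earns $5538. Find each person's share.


Total income = 7921 + 6341 + 5538 = $19800
Alice: $2915 × 7921/19800 = $1166.15
Bob: $2915 × 6341/19800 = $933.54
Carol: $2915 × 5538/19800 = $815.32
= Alice: $1166.15, Bob: $933.54, Carol: $815.32

Alice: $1166.15, Bob: $933.54, Carol: $815.32


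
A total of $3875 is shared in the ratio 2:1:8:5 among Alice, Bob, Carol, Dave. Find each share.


Total parts = 2 + 1 + 8 + 5 = 16
Alice: 3875 × 2/16 = 484.38
Bob: 3875 × 1/16 = 242.19
Carol: 3875 × 8/16 = 1937.50
Dave: 3875 × 5/16 = 1210.94
= Alice: $484.38, Bob: $242.19, Carol: $1937.50, Dave: $1210.94

Alice: $484.38, Bob: $242.19, Carol: $1937.50, Dave: $1210.94


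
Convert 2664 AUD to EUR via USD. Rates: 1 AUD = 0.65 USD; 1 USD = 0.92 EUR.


Step 1: 2664 AUD × 0.65 = 1731.60 USD
Step 2: 1731.60 USD × 0.92 = 1593.07 EUR
Implied rate AUD→EUR = 0.65 × 0.92 = 0.5980
= 1593.07 EUR

1593.07 EUR


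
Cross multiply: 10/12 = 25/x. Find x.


Cross multiply: 10 × x = 12 × 25
10x = 300
x = 300 / 10
= 30.00

30.00


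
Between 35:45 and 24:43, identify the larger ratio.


35/45 = 0.7778
24/43 = 0.5581
0.7778 > 0.5581, so 35:45 is greater
= 35:45

35:45


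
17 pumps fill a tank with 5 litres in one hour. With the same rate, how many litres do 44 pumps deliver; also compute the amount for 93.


Direct proportion: y/x = constant
k = 5/17 ≈ 0.2941
y at x=44: k × 44 = 5 × 44 / 17 = 220/17 ≈ 12.94
y at x=93: k × 93 = 5 × 93 / 17 = 465/17 ≈ 27.35
= 12.94 and 27.35

12.94 and 27.35


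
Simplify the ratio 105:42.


GCD(105, 42) = 21
105/21 : 42/21
= 5:2

5:2


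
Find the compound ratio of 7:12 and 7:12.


Compound ratio = (7×7) : (12×12)
= 49:144
GCD = 1
= 49:144

49:144


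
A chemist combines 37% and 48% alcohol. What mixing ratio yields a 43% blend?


Let x parts of 37% mix with y parts of 48%.
37x + 48y = 43(x + y)
37x + 48y = 43x + 43y
x(37 - 43) = y(43 - 48)
x/y = (48 - 43)/(43 - 37) = 5/6
Simplify: 5:6
= 5:6

5:6


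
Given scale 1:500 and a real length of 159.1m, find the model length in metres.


Model size = real / scale
= 159.1 / 500
= 0.3182 m

0.3182 m


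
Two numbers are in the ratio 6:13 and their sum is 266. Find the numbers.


Let A = 6k, B = 13k.
6k + 13k = 266
19k = 266 → k = 266/19 = 14
A = 6×14 = 84, B = 13×14 = 182
= A = 84, B = 182

A = 84, B = 182


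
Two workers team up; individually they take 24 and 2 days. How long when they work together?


Rate of A = 1/24 per day
Rate of B = 1/2 per day
Combined rate = 1/24 + 1/2 = 26/48 ≈ 0.5417 per day
Days = 1 / combined rate = 48/26
≈ 1.85 days

1.85 days


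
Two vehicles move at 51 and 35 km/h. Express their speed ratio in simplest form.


Ratio = 51:35
GCD = 1
Simplified = 51:35
Time ratio (same distance) = 35:51
Speed ratio = 51:35

51:35


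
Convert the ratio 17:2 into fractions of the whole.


Total parts = 17 + 2 = 19
First part: 17/19 = 17/19
Second part: 2/19 = 2/19
= 17/19 and 2/19

17/19 and 2/19


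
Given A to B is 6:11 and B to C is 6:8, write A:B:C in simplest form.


Match B: multiply A:B by 6 → 36:66
Multiply B:C by 11 → 66:88
Combined: 36:66:88
GCD = 2
= 18:33:44

18:33:44
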